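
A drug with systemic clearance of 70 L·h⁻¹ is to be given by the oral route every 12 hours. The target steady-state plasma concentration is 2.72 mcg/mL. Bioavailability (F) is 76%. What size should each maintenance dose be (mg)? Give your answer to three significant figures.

At steady state, dose per interval replaces the amount cleared in that interval: F·D/τ = CL·Css.
D = CL × Css × τ / F = 70.00 × 2.72 × 12 / 0.76 = 3006 mg

3010 mg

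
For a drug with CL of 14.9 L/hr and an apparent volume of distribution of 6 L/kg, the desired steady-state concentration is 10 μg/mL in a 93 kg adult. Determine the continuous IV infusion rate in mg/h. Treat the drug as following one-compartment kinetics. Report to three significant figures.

Rate = CL × Css = 14.90 × 10 = 149.0 mg/h

149 mg/h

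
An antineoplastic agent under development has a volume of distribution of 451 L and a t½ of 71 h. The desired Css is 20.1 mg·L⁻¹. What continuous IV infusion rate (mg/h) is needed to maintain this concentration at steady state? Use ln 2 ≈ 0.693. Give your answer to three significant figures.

88.5 mg/h

CL = ln 2 · Vd / t½ = 0.693 × 451.0 / 71 = 4.402 L/h
Infusion rate = CL × Css = 4.402 × 20.1 = 88.48 mg/h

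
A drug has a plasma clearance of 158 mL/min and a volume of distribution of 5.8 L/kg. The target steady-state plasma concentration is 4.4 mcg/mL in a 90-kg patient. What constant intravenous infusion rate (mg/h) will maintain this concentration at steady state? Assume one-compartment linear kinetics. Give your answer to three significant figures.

41.7 mg/h

CL = 158 mL/min = 158 × 0.06 = 9.480 L/h
Rate = CL × Css = 9.480 × 4.4 = 41.71 mg/h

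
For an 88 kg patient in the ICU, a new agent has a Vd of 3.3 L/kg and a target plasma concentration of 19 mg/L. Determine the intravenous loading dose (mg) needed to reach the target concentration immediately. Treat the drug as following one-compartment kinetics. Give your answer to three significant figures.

5520 mg

Total Vd = 3.3 × 88 = 290.4 L
The loading dose fills Vd to the target concentration.
LD = Vd × C = 290.4 × 19.00 = 5518 mg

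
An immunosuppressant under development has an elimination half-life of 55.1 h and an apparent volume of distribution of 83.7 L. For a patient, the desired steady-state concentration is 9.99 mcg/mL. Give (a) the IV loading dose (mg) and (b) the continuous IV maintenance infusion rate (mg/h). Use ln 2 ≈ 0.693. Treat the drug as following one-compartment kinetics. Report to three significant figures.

LD = Vd × C = 83.70 × 9.99 = 836.2 mg
CL = 0.693 × Vd / t½ = 0.693 × 83.70 / 55.1 = 1.053 L/h
Infusion rate = CL × Css = 1.053 × 9.99 = 10.52 mg/h

(a) 836 mg; (b) 10.5 mg/h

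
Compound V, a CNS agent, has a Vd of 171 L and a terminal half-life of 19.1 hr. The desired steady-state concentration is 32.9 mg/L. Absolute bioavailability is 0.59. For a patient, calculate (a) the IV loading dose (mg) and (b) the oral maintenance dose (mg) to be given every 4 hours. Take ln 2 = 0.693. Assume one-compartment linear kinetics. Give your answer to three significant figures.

LD = Vd × C = 171.0 × 32.9 = 5626 mg
CL = 0.693 × Vd / t½ = 0.693 × 171.0 / 19.1 = 6.204 L/h
D = CL × Css × τ / F = 6.204 × 32.9 × 4 / 0.59 = 1384 mg

(a) 5630 mg; (b) 1380 mg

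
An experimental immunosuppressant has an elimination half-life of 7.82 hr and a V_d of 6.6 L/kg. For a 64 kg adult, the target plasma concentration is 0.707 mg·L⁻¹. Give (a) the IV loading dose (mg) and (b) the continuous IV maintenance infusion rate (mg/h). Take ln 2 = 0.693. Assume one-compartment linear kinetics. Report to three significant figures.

(a) 299 mg; (b) 26.5 mg/h

Vd = 6.6 L/kg × 64 kg = 422.4 L
LD = Vd × C = 422.4 × 0.707 = 298.6 mg
CL = 0.693 × Vd / t½ = 0.693 × 422.4 / 7.82 = 37.43 L/h
Infusion rate = CL × Css = 37.43 × 0.707 = 26.46 mg/h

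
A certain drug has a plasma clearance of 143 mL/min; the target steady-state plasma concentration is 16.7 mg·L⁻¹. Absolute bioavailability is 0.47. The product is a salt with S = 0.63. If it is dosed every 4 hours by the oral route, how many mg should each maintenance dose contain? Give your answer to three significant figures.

1940 mg

CL = 143 mL/min = 143 × 0.06 = 8.580 L/h
D = CL × Css × τ / F / S = 8.580 × 16.7 × 4 / 0.47 / 0.63 = 1936 mg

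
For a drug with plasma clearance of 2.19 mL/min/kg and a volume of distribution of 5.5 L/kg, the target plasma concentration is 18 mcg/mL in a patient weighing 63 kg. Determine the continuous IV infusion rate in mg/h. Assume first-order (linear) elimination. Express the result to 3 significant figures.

149 mg/h

CL = 2.19 mL/min/kg × 63 kg = 138.0 mL/min = 138.0 × 60/1000 = 8.280 L/h
At steady state, infusion rate equals elimination rate: rate in = CL × Css.
Infusion rate = CL · Css = 8.280 L/h × 18 mg/L = 149.0 mg/h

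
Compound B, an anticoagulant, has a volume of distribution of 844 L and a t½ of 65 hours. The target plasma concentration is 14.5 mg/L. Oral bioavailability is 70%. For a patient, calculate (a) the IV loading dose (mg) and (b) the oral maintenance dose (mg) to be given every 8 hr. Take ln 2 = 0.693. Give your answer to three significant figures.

LD = Vd × C = 844.0 × 14.5 = 12240 mg
CL = 0.693 × Vd / t½ = 0.693 × 844.0 / 65 = 8.998 L/h
D = CL × Css × τ / F = 8.998 × 14.5 × 8 / 0.7 = 1491 mg

(a) 12200 mg; (b) 1490 mg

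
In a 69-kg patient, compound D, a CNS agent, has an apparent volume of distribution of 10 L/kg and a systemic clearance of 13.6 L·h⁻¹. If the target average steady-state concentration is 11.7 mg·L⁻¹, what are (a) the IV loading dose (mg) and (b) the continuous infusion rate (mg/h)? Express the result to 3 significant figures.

(a) 8070 mg; (b) 159 mg/h

Vd = 10 L/kg × 69 kg = 690.0 L
Loading: fill Vd to C_target → 690.0 L × 11.7 mg/L = 8073 mg
Infusion rate = 13.60 L/h × 11.7 mg/L = 159.1 mg/h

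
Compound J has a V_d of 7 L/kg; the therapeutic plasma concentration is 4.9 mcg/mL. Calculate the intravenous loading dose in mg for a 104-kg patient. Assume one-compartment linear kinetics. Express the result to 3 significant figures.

3570 mg

Vd = 7 L/kg × 104 kg = 728.0 L
LD = Vd × C = 728.0 × 4.900 = 3567 mg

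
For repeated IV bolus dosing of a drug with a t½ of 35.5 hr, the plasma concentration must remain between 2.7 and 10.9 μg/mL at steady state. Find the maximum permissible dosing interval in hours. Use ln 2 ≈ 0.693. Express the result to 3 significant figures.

71.5 h

k = 0.693 / t½ = 0.693 / 35.5 = 0.01952 h⁻¹
Between IV bolus doses, concentration decays as C = C₀·e^(−kτ), so C_peak/C_trough = e^(kτ).
τ_max = ln(C_peak/C_trough) / k = ln(10.9/2.7) / 0.01952 = 1.396 / 0.01952 = 71.52 h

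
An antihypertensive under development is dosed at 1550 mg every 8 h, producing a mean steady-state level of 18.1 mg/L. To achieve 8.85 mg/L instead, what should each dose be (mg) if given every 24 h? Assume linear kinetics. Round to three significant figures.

2270 mg

For first-order elimination, Css ∝ F·D/(CL·τ); F and CL are unchanged, so Css ∝ D/τ.
D₂ = D₁ × (Css,target / Css,current) × (τ₂/τ₁) = 1550 × (8.85/18.1) × (24/8) = 2274 mg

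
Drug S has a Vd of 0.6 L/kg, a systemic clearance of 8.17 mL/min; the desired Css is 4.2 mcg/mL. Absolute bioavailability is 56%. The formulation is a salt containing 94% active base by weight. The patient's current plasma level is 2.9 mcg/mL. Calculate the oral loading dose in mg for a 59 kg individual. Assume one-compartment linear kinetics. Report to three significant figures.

Vd = 0.6 L/kg × 59 kg = 35.40 L
Concentration deficit ΔC = 4.2 − 2.9 = 1.300 mg/L
LD = Vd × ΔC / F / S = 35.40 × 1.300 / 0.56 / 0.94 = 87.42 mg

87.4 mg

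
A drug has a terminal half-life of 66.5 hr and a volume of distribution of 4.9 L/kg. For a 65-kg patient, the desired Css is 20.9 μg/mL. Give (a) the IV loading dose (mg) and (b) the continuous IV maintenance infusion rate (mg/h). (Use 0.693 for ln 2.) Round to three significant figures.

Vd(total) = 65 kg × 4.9 L/kg = 318.5 L
LD = Vd × C = 318.5 × 20.9 = 6657 mg
CL = 0.693 × Vd / t½ = 0.693 × 318.5 / 66.5 = 3.319 L/h
Infusion rate = CL × Css = 3.319 × 20.9 = 69.37 mg/h

(a) 6660 mg; (b) 69.4 mg/h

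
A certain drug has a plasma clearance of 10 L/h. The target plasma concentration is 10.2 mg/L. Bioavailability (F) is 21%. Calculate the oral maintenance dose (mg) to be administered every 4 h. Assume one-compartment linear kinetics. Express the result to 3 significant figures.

D = CL × Css × τ / F = 10.00 × 10.2 × 4 / 0.21 = 1943 mg

1940 mg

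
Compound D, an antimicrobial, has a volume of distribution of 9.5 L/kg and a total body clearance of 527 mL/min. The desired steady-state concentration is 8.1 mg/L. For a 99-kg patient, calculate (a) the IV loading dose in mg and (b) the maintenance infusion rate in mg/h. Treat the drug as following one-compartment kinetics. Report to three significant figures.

(a) 7620 mg; (b) 256 mg/h

Vd(total) = 99 kg × 9.5 L/kg = 940.5 L
Loading dose = Vd × C = 940.5 × 8.1 = 7618 mg
CL = 527 mL/min = 527 × 0.06 = 31.62 L/h
Infusion rate = 31.62 L/h × 8.1 mg/L = 256.1 mg/h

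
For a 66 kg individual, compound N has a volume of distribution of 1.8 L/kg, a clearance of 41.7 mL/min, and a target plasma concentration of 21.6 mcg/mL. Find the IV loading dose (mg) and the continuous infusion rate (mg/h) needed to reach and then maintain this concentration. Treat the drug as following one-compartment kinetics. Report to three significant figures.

Vd(total) = 66 kg × 1.8 L/kg = 118.8 L
Loading dose = Vd × C = 118.8 × 21.6 = 2566 mg
CL = 41.7 mL/min = 41.7 × 0.06 = 2.502 L/h
Maintenance: replace elimination → rate = CL × Css = 2.502 × 21.6 = 54.04 mg/h

(a) 2570 mg; (b) 54.0 mg/h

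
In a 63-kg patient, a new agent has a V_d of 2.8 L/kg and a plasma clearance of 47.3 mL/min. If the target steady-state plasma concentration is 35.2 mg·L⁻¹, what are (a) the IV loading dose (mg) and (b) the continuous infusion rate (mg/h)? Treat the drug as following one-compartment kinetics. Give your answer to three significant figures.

(a) 6210 mg; (b) 99.9 mg/h

Vd(total) = 63 kg × 2.8 L/kg = 176.4 L
Loading dose = Vd × C = 176.4 × 35.2 = 6209 mg
CL = 47.3 mL/min × 60/1000 = 2.838 L/h
Maintenance infusion rate = CL × Css = 2.838 × 35.2 = 99.90 mg/h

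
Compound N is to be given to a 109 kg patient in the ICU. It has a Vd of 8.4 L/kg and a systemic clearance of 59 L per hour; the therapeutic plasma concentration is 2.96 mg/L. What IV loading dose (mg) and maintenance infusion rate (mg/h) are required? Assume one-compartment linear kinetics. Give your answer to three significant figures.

Total Vd = 8.4 × 109 = 915.6 L
Loading dose = Vd × C = 915.6 × 2.96 = 2710 mg
Infusion rate = 59.00 L/h × 2.96 mg/L = 174.6 mg/h

(a) 2710 mg; (b) 175 mg/h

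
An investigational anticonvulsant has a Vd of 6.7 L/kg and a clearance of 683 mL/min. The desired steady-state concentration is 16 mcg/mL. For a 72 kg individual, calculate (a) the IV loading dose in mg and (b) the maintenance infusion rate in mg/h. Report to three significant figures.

Vd = 6.7 L/kg × 72 kg = 482.4 L
Loading dose = Vd × C = 482.4 × 16 = 7718 mg
CL = 683 mL/min × 60/1000 = 40.98 L/h
Infusion rate = 40.98 L/h × 16 mg/L = 655.7 mg/h

(a) 7720 mg; (b) 656 mg/h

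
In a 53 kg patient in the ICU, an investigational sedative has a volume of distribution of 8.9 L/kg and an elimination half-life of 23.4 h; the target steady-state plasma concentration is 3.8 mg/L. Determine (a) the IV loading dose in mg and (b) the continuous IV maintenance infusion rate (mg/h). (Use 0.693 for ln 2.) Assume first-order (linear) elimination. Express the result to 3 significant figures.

(a) 1790 mg; (b) 53.1 mg/h

Vd = 8.9 L/kg × 53 kg = 471.7 L
LD = Vd × C = 471.7 × 3.8 = 1792 mg
CL = 0.693 × Vd / t½ = 0.693 × 471.7 / 23.4 = 13.97 L/h
Infusion rate = CL × Css = 13.97 × 3.8 = 53.09 mg/h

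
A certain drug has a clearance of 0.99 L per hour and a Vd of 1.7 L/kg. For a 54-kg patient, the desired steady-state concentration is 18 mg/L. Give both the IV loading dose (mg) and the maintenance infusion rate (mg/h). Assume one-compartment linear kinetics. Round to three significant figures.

Vd(total) = 54 kg × 1.7 L/kg = 91.80 L
Loading: fill Vd to C_target → 91.80 L × 18 mg/L = 1652 mg
Maintenance: replace elimination → rate = CL × Css = 0.9900 × 18 = 17.82 mg/h

(a) 1650 mg; (b) 17.8 mg/h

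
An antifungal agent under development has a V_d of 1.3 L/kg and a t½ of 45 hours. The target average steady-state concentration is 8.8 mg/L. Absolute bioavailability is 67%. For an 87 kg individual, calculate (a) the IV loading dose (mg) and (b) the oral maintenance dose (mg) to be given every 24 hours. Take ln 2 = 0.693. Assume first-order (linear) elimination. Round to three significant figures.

Vd(total) = 87 kg × 1.3 L/kg = 113.1 L
LD = Vd × C = 113.1 × 8.8 = 995.3 mg
CL = 0.693 × Vd / t½ = 0.693 × 113.1 / 45 = 1.742 L/h
D = CL × Css × τ / F = 1.742 × 8.8 × 24 / 0.67 = 549.1 mg

(a) 995 mg; (b) 549 mg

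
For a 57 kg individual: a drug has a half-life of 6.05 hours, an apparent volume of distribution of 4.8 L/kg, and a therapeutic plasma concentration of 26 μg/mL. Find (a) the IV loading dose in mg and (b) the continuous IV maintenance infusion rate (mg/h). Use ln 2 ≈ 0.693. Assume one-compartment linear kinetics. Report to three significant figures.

(a) 7110 mg; (b) 815 mg/h

Total Vd = 4.8 × 57 = 273.6 L
LD = Vd × C = 273.6 × 26 = 7114 mg
CL = 0.693 × Vd / t½ = 0.693 × 273.6 / 6.05 = 31.34 L/h
Infusion rate = CL × Css = 31.34 × 26 = 814.8 mg/h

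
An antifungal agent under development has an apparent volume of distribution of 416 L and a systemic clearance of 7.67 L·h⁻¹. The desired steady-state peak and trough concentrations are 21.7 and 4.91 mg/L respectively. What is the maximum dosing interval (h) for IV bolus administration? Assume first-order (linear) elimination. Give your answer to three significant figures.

80.6 h

k = CL / Vd = 7.670 / 416.0 = 0.01844 h⁻¹
Between IV bolus doses, concentration decays as C = C₀·e^(−kτ), so C_peak/C_trough = e^(kτ).
τ_max = ln(C_peak/C_trough) / k = ln(21.7/4.91) / 0.01844 = 1.486 / 0.01844 = 80.59 h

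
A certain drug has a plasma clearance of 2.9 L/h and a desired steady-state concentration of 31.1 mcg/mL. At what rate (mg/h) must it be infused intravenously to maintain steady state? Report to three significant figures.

90.2 mg/h

R₀ = 2.900 × 31.1 = 90.19 mg/h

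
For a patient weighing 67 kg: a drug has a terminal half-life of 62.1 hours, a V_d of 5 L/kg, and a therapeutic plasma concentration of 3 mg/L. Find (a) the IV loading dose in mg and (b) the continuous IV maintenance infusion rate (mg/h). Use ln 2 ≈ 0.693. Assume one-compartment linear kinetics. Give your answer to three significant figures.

Vd = 5 L/kg × 67 kg = 335.0 L
LD = Vd × C = 335.0 × 3 = 1005 mg
CL = 0.693 × Vd / t½ = 0.693 × 335.0 / 62.1 = 3.738 L/h
Infusion rate = CL × Css = 3.738 × 3 = 11.21 mg/h

(a) 1010 mg; (b) 11.2 mg/h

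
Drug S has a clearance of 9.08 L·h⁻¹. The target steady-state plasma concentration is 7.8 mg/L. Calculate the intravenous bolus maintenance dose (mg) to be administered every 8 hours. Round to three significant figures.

567 mg

At steady state, dose per interval replaces the amount cleared in that interval: D/τ = CL·Css.
D = CL × Css × τ = 9.080 × 7.8 × 8 = 566.6 mg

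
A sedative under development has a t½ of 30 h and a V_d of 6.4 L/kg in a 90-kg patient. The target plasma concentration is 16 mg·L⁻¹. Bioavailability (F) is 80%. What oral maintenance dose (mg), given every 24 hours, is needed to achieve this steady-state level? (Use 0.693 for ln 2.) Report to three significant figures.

6390 mg

Total Vd = 6.4 × 90 = 576.0 L
k = 0.693/30 = 0.02310 h⁻¹, so CL = k·Vd = 0.02310 × 576.0 = 13.31 L/h
D = CL × Css × τ / F = 13.31 × 16 × 24 / 0.8 = 6389 mg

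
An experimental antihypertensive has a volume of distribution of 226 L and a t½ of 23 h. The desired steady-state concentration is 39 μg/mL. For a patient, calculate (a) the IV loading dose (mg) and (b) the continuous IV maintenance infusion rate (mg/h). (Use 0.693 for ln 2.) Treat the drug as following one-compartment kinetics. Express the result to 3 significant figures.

LD = Vd × C = 226.0 × 39 = 8814 mg
CL = 0.693 × Vd / t½ = 0.693 × 226.0 / 23 = 6.809 L/h
Infusion rate = CL × Css = 6.809 × 39 = 265.6 mg/h

(a) 8810 mg; (b) 266 mg/h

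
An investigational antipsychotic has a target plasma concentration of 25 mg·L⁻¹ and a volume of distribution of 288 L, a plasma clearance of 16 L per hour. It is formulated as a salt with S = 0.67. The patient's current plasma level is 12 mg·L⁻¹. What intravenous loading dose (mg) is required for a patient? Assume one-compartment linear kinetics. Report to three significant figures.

5590 mg

Concentration deficit ΔC = 25 − 12 = 13.00 mg/L
LD = Vd × ΔC / S = 288.0 × 13.00 / 0.67 = 5588 mg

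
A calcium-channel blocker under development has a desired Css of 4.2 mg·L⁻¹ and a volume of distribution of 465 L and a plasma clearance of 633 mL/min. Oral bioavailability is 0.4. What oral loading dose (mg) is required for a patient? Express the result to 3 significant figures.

4880 mg

Loading dose depends on Vd (not clearance): it fills the distribution volume.
LD = Vd × C / F = 465.0 × 4.200 / 0.4 = 4883 mg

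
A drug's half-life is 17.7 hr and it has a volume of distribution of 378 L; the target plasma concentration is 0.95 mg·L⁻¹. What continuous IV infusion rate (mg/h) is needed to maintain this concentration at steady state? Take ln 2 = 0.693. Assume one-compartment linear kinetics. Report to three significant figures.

14.1 mg/h

CL = ln 2 · Vd / t½ = 0.693 × 378.0 / 17.7 = 14.80 L/h
Infusion rate = CL × Css = 14.80 × 0.95 = 14.06 mg/h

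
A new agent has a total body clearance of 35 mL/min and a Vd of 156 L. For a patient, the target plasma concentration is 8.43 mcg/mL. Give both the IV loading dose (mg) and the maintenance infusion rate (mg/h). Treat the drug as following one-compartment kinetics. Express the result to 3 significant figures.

Loading dose = Vd × C = 156.0 × 8.43 = 1315 mg
Convert clearance: 35 mL/min × 60 min/h ÷ 1000 mL/L = 2.100 L/h
Maintenance infusion rate = CL × Css = 2.100 × 8.43 = 17.70 mg/h

(a) 1320 mg; (b) 17.7 mg/h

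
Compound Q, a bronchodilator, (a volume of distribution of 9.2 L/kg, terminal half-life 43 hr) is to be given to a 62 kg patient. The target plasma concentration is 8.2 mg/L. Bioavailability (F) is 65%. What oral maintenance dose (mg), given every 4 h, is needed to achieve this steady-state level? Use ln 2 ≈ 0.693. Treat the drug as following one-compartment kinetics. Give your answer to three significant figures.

464 mg

Vd = 9.2 L/kg × 62 kg = 570.4 L
CL = 0.693 × Vd / t½ = 0.693 × 570.4 / 43 = 9.193 L/h
D = CL × Css × τ / F = 9.193 × 8.2 × 4 / 0.65 = 463.9 mg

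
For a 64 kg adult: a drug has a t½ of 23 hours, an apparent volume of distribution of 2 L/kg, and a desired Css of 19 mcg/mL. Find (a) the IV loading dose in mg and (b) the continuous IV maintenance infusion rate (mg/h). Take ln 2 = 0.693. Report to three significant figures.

Vd(total) = 64 kg × 2 L/kg = 128.0 L
LD = Vd × C = 128.0 × 19 = 2432 mg
CL = 0.693 × Vd / t½ = 0.693 × 128.0 / 23 = 3.857 L/h
Infusion rate = CL × Css = 3.857 × 19 = 73.28 mg/h

(a) 2430 mg; (b) 73.3 mg/h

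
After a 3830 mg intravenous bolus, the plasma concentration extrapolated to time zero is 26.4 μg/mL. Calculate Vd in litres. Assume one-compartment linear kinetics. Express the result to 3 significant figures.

Immediately after an IV bolus, C₀ = Dose / Vd, so Vd = Dose / C₀.
Vd = 3830 / 26.4 = 145.1 L

145 L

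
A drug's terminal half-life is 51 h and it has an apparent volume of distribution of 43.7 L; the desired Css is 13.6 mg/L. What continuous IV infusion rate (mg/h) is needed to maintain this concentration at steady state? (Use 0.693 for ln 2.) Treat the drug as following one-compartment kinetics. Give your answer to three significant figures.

8.08 mg/h

CL = ln 2 · Vd / t½ = 0.693 × 43.70 / 51 = 0.5938 L/h
Infusion rate = CL × Css = 0.5938 × 13.6 = 8.076 mg/h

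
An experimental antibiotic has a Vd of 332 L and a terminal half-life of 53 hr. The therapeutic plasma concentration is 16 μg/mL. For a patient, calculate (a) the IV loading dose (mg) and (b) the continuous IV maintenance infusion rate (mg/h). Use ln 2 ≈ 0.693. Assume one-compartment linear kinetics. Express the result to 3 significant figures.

(a) 5310 mg; (b) 69.5 mg/h

LD = Vd × C = 332.0 × 16 = 5312 mg
CL = 0.693 × Vd / t½ = 0.693 × 332.0 / 53 = 4.341 L/h
Infusion rate = CL × Css = 4.341 × 16 = 69.46 mg/h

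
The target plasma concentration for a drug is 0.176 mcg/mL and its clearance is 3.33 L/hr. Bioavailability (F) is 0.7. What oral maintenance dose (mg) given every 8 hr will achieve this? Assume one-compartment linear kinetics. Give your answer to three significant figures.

At steady state, dose per interval replaces the amount cleared in that interval: F·D/τ = CL·Css.
D = CL × Css × τ / F = 3.330 × 0.176 × 8 / 0.7 = 6.698 mg

6.70 mg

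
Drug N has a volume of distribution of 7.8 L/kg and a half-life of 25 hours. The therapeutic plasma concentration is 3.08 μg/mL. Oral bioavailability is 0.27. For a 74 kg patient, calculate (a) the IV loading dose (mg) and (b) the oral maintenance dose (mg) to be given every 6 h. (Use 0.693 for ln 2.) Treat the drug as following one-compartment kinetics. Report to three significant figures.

Vd = 7.8 L/kg × 74 kg = 577.2 L
LD = Vd × C = 577.2 × 3.08 = 1778 mg
CL = 0.693 × Vd / t½ = 0.693 × 577.2 / 25 = 16.00 L/h
D = CL × Css × τ / F = 16.00 × 3.08 × 6 / 0.27 = 1095 mg

(a) 1780 mg; (b) 1100 mg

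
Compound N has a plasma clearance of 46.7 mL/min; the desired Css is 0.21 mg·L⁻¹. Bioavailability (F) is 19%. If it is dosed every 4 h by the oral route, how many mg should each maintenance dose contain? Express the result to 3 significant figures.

12.4 mg

Convert clearance: 46.7 mL/min × 60 min/h ÷ 1000 mL/L = 2.802 L/h
D = CL × Css × τ / F = 2.802 × 0.21 × 4 / 0.19 = 12.39 mg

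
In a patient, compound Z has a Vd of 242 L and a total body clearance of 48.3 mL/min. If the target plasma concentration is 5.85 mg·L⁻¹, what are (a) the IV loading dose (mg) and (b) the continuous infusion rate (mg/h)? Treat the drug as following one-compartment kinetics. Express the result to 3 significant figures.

Loading dose = Vd × C = 242.0 × 5.85 = 1416 mg
CL = 48.3 mL/min = 48.3 × 0.06 = 2.898 L/h
Maintenance infusion rate = CL × Css = 2.898 × 5.85 = 16.95 mg/h

(a) 1420 mg; (b) 17.0 mg/h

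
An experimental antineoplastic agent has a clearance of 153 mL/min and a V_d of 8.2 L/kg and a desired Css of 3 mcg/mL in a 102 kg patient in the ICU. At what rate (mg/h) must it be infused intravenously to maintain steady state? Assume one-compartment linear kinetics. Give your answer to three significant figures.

CL = 153 mL/min × 60/1000 = 9.180 L/h
At steady state, infusion rate equals elimination rate: rate in = CL × Css.
R₀ = 9.180 × 3 = 27.54 mg/h

27.5 mg/h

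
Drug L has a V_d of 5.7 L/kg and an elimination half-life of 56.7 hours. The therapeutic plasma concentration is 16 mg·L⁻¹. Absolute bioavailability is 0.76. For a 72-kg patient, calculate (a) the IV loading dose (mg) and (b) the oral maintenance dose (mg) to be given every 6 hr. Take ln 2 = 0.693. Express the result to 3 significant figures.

(a) 6570 mg; (b) 634 mg

Vd(total) = 72 kg × 5.7 L/kg = 410.4 L
LD = Vd × C = 410.4 × 16 = 6566 mg
CL = 0.693 × Vd / t½ = 0.693 × 410.4 / 56.7 = 5.016 L/h
D = CL × Css × τ / F = 5.016 × 16 × 6 / 0.76 = 633.6 mg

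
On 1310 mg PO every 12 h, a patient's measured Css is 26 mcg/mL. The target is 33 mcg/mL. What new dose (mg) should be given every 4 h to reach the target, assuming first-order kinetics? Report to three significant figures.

For first-order elimination, Css ∝ F·D/(CL·τ); F and CL are unchanged, so Css ∝ D/τ.
D₂ = D₁ × (Css,target / Css,current) × (τ₂/τ₁) = 1310 × (33/26) × (4/12) = 554.2 mg

554 mg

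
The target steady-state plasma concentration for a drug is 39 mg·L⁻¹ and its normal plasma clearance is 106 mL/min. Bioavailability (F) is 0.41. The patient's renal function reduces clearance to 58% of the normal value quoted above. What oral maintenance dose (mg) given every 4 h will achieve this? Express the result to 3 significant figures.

CL = 106 mL/min × 60/1000 = 6.360 L/h
Patient clearance = 0.58 × 6.360 = 3.689 L/h
D = CL × Css × τ / F = 3.689 × 39 × 4 / 0.41 = 1404 mg

1400 mg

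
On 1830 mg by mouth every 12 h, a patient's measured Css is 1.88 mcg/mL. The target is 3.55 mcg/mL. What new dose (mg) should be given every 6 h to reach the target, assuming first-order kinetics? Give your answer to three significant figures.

1730 mg

For first-order elimination, Css ∝ F·D/(CL·τ); F and CL are unchanged, so Css ∝ D/τ.
D₂ = D₁ × (Css,target / Css,current) × (τ₂/τ₁) = 1830 × (3.55/1.88) × (6/12) = 1728 mg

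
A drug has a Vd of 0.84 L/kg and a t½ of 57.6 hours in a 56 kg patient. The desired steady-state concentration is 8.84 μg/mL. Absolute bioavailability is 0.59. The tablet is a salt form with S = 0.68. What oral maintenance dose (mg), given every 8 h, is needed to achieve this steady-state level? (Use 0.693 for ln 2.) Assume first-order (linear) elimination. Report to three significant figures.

99.8 mg

Total Vd = 0.84 × 56 = 47.04 L
k = 0.693/57.6 = 0.01203 h⁻¹, so CL = k·Vd = 0.01203 × 47.04 = 0.5659 L/h
D = CL × Css × τ / F / S = 0.5659 × 8.84 × 8 / 0.59 / 0.68 = 99.75 mg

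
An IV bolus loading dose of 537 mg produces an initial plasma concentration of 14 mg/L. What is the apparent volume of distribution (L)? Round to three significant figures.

38.4 L

Immediately after an IV bolus, C₀ = Dose / Vd, so Vd = Dose / C₀.
Vd = 537 / 14 = 38.36 L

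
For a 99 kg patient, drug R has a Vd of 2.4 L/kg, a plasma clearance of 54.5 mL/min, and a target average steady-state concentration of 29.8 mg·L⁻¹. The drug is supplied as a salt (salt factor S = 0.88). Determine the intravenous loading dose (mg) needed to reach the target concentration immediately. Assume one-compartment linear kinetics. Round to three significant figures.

8050 mg

Vd(total) = 99 kg × 2.4 L/kg = 237.6 L
The loading dose fills Vd to the target concentration.
LD = Vd × C / S = 237.6 × 29.80 / 0.88 = 8046 mg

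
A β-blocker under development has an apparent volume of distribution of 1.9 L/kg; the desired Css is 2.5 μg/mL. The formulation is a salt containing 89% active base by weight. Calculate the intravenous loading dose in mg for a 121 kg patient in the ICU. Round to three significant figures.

Vd(total) = 121 kg × 1.9 L/kg = 229.9 L
The loading dose fills Vd to the target concentration.
LD = Vd × C / S = 229.9 × 2.500 / 0.89 = 645.8 mg

646 mg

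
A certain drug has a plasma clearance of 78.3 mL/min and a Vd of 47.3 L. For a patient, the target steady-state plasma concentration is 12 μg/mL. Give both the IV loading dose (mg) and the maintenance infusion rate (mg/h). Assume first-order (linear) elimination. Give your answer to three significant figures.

Loading dose = Vd × C = 47.30 × 12 = 567.6 mg
CL = 78.3 mL/min × 60/1000 = 4.698 L/h
Infusion rate = 4.698 L/h × 12 mg/L = 56.38 mg/h

(a) 568 mg; (b) 56.4 mg/h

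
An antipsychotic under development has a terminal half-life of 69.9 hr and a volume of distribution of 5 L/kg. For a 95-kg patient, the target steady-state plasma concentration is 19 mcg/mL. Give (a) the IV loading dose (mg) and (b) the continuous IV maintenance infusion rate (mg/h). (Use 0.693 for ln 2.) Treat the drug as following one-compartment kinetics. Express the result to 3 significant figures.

(a) 9030 mg; (b) 89.5 mg/h

Vd(total) = 95 kg × 5 L/kg = 475.0 L
LD = Vd × C = 475.0 × 19 = 9025 mg
CL = 0.693 × Vd / t½ = 0.693 × 475.0 / 69.9 = 4.709 L/h
Infusion rate = CL × Css = 4.709 × 19 = 89.47 mg/h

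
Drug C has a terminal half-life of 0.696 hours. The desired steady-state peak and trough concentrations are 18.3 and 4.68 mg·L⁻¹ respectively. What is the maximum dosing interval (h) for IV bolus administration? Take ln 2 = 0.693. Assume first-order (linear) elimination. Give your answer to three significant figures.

k = 0.693 / t½ = 0.693 / 0.696 = 0.9957 h⁻¹
Between IV bolus doses, concentration decays as C = C₀·e^(−kτ), so C_peak/C_trough = e^(kτ).
τ_max = ln(C_peak/C_trough) / k = ln(18.3/4.68) / 0.9957 = 1.364 / 0.9957 = 1.370 h

1.37 h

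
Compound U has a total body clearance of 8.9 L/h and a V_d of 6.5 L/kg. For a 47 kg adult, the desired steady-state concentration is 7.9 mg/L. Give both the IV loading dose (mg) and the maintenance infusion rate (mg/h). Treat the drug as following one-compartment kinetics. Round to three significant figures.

Total Vd = 6.5 × 47 = 305.5 L
LD = Vd · C_target = 305.5 × 7.9 = 2413 mg
Infusion rate = 8.900 L/h × 7.9 mg/L = 70.31 mg/h

(a) 2410 mg; (b) 70.3 mg/h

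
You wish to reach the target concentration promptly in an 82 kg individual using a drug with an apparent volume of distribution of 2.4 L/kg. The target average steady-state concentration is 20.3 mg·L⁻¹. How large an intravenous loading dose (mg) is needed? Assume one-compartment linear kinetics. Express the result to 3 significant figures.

Vd = 2.4 L/kg × 82 kg = 196.8 L
LD = Vd × C = 196.8 × 20.30 = 3995 mg

4000 mg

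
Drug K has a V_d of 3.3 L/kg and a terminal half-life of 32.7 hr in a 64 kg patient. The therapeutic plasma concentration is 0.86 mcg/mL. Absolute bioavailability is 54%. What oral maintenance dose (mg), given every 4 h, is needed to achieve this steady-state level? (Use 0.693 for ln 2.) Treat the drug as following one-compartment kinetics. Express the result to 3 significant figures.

Vd(total) = 64 kg × 3.3 L/kg = 211.2 L
CL = 0.693 × Vd / t½ = 0.693 × 211.2 / 32.7 = 4.476 L/h
D = CL × Css × τ / F = 4.476 × 0.86 × 4 / 0.54 = 28.51 mg

28.5 mg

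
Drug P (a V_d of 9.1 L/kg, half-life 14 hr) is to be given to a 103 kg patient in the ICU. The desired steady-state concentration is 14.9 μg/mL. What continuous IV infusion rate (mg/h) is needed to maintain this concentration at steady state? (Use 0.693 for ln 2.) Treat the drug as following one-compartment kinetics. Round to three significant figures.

Vd = 9.1 L/kg × 103 kg = 937.3 L
CL = ln 2 · Vd / t½ = 0.693 × 937.3 / 14 = 46.40 L/h
Infusion rate = CL × Css = 46.40 × 14.9 = 691.4 mg/h

691 mg/h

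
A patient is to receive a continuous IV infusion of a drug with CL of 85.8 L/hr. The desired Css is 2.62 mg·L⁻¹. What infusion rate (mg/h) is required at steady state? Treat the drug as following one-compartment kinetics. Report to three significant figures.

225 mg/h

Rate = CL × Css = 85.80 × 2.62 = 224.8 mg/h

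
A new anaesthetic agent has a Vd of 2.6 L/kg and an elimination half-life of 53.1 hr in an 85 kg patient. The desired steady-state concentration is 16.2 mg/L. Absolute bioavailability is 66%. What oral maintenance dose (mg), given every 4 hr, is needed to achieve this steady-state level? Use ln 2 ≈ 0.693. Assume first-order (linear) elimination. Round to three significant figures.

283 mg

Vd = 2.6 L/kg × 85 kg = 221.0 L
CL = 0.693 × Vd / t½ = 0.693 × 221.0 / 53.1 = 2.884 L/h
D = CL × Css × τ / F = 2.884 × 16.2 × 4 / 0.66 = 283.2 mg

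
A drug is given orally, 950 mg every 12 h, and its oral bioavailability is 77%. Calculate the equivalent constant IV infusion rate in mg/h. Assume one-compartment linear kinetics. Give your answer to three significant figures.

61.0 mg/h

Equivalent systemic input: infusion rate = F·D/τ.
Rate = 0.77 × 950 / 12 = 60.96 mg/h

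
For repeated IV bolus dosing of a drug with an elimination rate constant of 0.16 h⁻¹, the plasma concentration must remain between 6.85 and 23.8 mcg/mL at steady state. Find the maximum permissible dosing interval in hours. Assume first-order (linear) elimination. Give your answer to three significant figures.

7.78 h

Between IV bolus doses, concentration decays as C = C₀·e^(−kτ), so C_peak/C_trough = e^(kτ).
τ_max = ln(C_peak/C_trough) / k = ln(23.8/6.85) / 0.1600 = 1.245 / 0.1600 = 7.781 h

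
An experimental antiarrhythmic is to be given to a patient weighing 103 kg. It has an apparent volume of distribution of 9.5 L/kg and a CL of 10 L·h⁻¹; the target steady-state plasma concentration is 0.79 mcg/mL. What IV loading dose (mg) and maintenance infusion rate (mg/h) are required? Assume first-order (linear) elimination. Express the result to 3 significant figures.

Total Vd = 9.5 × 103 = 978.5 L
LD = Vd · C_target = 978.5 × 0.79 = 773.0 mg
Maintenance infusion rate = CL × Css = 10.00 × 0.79 = 7.900 mg/h

(a) 773 mg; (b) 7.90 mg/h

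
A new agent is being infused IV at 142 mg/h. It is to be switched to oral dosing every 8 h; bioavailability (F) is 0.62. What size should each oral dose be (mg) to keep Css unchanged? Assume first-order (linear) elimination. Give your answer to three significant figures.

1830 mg

To maintain the same Css, the systemic dosing rate must be unchanged: F·D/τ = infusion rate.
D = rate × τ / F = 142 × 8 / 0.62 = 1832 mg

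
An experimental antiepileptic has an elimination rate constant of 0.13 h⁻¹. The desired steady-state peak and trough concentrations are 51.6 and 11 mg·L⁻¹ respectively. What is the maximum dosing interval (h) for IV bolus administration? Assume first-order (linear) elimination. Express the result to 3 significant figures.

11.9 h

Between IV bolus doses, concentration decays as C = C₀·e^(−kτ), so C_peak/C_trough = e^(kτ).
τ_max = ln(C_peak/C_trough) / k = ln(51.6/11) / 0.1300 = 1.546 / 0.1300 = 11.89 h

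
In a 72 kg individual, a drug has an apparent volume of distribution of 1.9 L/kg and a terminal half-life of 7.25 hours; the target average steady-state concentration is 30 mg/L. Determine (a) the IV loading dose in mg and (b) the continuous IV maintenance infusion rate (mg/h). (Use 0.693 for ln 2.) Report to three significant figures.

(a) 4100 mg; (b) 392 mg/h

Total Vd = 1.9 × 72 = 136.8 L
LD = Vd × C = 136.8 × 30 = 4104 mg
CL = 0.693 × Vd / t½ = 0.693 × 136.8 / 7.25 = 13.08 L/h
Infusion rate = CL × Css = 13.08 × 30 = 392.4 mg/h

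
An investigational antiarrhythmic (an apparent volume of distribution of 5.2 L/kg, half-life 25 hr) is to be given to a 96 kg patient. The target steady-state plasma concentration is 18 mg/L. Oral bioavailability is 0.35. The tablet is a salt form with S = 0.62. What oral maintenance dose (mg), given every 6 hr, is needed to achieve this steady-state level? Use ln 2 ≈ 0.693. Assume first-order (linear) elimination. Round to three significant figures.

Total Vd = 5.2 × 96 = 499.2 L
CL = ln 2 · Vd / t½ = 0.693 × 499.2 / 25 = 13.84 L/h
D = CL × Css × τ / F / S = 13.84 × 18 × 6 / 0.35 / 0.62 = 6888 mg

6890 mg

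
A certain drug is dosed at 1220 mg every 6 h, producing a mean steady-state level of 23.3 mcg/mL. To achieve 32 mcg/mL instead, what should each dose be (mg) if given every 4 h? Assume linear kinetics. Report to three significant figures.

With linear kinetics, Css is proportional to dose rate (D/τ) at fixed clearance.
D₂ = D₁ × (Css,target / Css,current) × (τ₂/τ₁) = 1220 × (32/23.3) × (4/6) = 1117 mg

1120 mg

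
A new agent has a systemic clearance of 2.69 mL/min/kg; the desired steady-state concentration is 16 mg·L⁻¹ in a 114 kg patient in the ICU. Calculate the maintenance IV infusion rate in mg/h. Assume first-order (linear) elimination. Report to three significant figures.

294 mg/h

CL = 2.69 mL/min/kg × 114 kg = 306.7 mL/min = 306.7 × 60/1000 = 18.40 L/h
At steady state, infusion rate equals elimination rate: rate in = CL × Css.
Infusion rate = CL · Css = 18.40 L/h × 16 mg/L = 294.4 mg/h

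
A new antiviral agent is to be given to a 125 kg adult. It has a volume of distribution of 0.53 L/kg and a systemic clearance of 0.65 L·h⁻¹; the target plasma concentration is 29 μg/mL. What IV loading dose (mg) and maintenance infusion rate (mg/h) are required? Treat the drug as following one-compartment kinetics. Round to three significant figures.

(a) 1920 mg; (b) 18.9 mg/h

Total Vd = 0.53 × 125 = 66.25 L
LD = Vd · C_target = 66.25 × 29 = 1921 mg
Maintenance: replace elimination → rate = CL × Css = 0.6500 × 29 = 18.85 mg/h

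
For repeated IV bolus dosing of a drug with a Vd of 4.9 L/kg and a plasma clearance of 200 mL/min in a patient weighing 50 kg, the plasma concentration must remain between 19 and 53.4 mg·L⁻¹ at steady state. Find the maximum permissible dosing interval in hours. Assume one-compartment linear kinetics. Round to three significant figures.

21.1 h

Vd(total) = 50 kg × 4.9 L/kg = 245.0 L
Convert clearance: 200 mL/min × 60 min/h ÷ 1000 mL/L = 12.00 L/h
k = CL / Vd = 12.00 / 245.0 = 0.04898 h⁻¹
Between IV bolus doses, concentration decays as C = C₀·e^(−kτ), so C_peak/C_trough = e^(kτ).
τ_max = ln(C_peak/C_trough) / k = ln(53.4/19) / 0.04898 = 1.033 / 0.04898 = 21.09 h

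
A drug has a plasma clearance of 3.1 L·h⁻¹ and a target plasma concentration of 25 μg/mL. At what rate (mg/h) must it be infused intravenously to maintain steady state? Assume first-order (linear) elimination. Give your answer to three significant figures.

At steady state, infusion rate equals elimination rate: rate in = CL × Css.
Rate = CL × Css = 3.100 × 25 = 77.50 mg/h

77.5 mg/h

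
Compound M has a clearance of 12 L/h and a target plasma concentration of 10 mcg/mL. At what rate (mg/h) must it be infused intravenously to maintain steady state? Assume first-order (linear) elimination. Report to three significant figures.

Infusion rate = CL · Css = 12.00 L/h × 10 mg/L = 120.0 mg/h

120 mg/h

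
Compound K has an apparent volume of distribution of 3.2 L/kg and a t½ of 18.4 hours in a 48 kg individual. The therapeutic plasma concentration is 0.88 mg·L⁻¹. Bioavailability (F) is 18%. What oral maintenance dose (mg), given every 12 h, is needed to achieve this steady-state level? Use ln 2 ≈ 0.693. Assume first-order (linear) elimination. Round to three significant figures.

339 mg

Total Vd = 3.2 × 48 = 153.6 L
k = 0.693/18.4 = 0.03766 h⁻¹, so CL = k·Vd = 0.03766 × 153.6 = 5.785 L/h
D = CL × Css × τ / F = 5.785 × 0.88 × 12 / 0.18 = 339.4 mg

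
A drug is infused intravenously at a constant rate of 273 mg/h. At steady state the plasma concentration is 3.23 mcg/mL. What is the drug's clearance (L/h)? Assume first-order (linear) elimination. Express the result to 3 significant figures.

At steady state, infusion rate = CL × Css, so CL = rate / Css.
CL = 273 / 3.23 = 84.52 L/h

84.5 L/h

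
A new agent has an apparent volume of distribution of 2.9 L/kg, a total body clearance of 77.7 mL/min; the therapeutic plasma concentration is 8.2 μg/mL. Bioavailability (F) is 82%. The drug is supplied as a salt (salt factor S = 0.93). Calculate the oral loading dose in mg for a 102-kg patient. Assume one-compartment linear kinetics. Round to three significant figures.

Total Vd = 2.9 × 102 = 295.8 L
LD = Vd × C / F / S = 295.8 × 8.200 / 0.82 / 0.93 = 3181 mg

3180 mg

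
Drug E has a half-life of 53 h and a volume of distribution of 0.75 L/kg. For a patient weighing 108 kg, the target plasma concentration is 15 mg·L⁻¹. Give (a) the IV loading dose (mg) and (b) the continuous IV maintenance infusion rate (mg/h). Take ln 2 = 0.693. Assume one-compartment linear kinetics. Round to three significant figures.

(a) 1220 mg; (b) 15.9 mg/h

Vd(total) = 108 kg × 0.75 L/kg = 81.00 L
LD = Vd × C = 81.00 × 15 = 1215 mg
CL = 0.693 × Vd / t½ = 0.693 × 81.00 / 53 = 1.059 L/h
Infusion rate = CL × Css = 1.059 × 15 = 15.89 mg/h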